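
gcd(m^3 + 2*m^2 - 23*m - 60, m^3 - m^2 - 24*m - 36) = m + 3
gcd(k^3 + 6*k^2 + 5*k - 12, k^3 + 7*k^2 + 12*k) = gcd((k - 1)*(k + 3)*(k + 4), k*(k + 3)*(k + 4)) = k^2 + 7*k + 12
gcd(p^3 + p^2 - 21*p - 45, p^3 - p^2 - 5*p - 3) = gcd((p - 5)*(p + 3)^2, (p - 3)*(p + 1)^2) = 1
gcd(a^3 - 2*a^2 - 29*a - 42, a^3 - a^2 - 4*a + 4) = a + 2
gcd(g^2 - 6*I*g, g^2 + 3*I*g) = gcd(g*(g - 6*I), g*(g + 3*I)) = g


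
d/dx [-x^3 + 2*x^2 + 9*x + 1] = -3*x^2 + 4*x + 9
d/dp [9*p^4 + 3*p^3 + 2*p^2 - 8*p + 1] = 36*p^3 + 9*p^2 + 4*p - 8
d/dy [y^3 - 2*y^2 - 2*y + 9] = 3*y^2 - 4*y - 2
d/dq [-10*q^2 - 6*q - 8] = -20*q - 6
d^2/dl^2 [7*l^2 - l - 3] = 14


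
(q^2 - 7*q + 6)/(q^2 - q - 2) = (-q^2 + 7*q - 6)/(-q^2 + q + 2)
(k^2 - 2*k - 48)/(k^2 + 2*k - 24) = (k - 8)/(k - 4)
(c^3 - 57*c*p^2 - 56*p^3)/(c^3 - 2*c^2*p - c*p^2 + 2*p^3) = (c^2 - c*p - 56*p^2)/(c^2 - 3*c*p + 2*p^2)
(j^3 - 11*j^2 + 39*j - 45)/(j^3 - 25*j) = (j^2 - 6*j + 9)/(j*(j + 5))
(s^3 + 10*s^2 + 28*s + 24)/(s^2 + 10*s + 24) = (s^2 + 4*s + 4)/(s + 4)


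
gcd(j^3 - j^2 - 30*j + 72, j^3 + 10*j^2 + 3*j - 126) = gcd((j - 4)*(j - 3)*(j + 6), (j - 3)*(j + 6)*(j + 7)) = j^2 + 3*j - 18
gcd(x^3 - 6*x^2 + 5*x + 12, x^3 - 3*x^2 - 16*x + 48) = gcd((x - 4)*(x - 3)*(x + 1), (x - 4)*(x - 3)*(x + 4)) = x^2 - 7*x + 12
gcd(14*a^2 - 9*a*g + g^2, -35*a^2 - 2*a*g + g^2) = 7*a - g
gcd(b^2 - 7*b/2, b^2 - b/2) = b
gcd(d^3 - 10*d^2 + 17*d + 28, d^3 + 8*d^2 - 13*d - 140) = d - 4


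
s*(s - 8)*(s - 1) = s^3 - 9*s^2 + 8*s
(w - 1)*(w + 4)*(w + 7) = w^3 + 10*w^2 + 17*w - 28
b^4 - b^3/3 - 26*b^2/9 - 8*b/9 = b*(b - 2)*(b + 1/3)*(b + 4/3)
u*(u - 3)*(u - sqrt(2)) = u^3 - 3*u^2 - sqrt(2)*u^2 + 3*sqrt(2)*u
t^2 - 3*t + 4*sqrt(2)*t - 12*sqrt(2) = (t - 3)*(t + 4*sqrt(2))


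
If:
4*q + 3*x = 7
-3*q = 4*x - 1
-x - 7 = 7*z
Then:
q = 25/7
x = -17/7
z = -32/49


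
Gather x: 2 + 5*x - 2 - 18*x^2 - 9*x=-18*x^2 - 4*x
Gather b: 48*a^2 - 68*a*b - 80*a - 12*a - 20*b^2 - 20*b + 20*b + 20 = 48*a^2 - 68*a*b - 92*a - 20*b^2 + 20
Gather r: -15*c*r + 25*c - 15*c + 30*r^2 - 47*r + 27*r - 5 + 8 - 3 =10*c + 30*r^2 + r*(-15*c - 20)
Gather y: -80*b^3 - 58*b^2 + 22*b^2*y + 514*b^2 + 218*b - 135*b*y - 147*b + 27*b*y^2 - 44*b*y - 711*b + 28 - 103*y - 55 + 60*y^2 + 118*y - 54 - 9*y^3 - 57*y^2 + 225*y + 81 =-80*b^3 + 456*b^2 - 640*b - 9*y^3 + y^2*(27*b + 3) + y*(22*b^2 - 179*b + 240)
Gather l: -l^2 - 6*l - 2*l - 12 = -l^2 - 8*l - 12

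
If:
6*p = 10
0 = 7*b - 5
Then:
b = 5/7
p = 5/3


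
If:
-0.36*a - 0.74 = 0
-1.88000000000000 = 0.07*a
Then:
No Solution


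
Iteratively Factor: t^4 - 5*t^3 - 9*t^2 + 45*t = (t - 5)*(t^3 - 9*t) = t*(t - 5)*(t^2 - 9) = t*(t - 5)*(t + 3)*(t - 3)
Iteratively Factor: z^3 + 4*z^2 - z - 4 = (z + 1)*(z^2 + 3*z - 4) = (z + 1)*(z + 4)*(z - 1)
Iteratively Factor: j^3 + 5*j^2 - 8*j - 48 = (j + 4)*(j^2 + j - 12) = (j - 3)*(j + 4)*(j + 4)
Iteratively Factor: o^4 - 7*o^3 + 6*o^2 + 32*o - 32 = (o + 2)*(o^3 - 9*o^2 + 24*o - 16) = (o - 4)*(o + 2)*(o^2 - 5*o + 4) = (o - 4)^2*(o + 2)*(o - 1)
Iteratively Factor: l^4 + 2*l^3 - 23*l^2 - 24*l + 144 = (l - 3)*(l^3 + 5*l^2 - 8*l - 48) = (l - 3)*(l + 4)*(l^2 + l - 12) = (l - 3)*(l + 4)^2*(l - 3)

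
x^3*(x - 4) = x^4 - 4*x^3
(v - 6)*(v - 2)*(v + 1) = v^3 - 7*v^2 + 4*v + 12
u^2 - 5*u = u*(u - 5)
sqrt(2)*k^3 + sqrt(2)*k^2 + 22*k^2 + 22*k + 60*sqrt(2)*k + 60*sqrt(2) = (k + 5*sqrt(2))*(k + 6*sqrt(2))*(sqrt(2)*k + sqrt(2))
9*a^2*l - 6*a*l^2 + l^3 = l*(-3*a + l)^2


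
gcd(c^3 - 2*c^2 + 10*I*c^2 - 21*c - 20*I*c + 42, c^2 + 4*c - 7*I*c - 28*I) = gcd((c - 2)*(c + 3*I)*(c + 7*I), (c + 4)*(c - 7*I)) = 1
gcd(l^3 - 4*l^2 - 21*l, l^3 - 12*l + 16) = 1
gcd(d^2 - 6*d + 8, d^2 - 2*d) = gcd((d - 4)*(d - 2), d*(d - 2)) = d - 2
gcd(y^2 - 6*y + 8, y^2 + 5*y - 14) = y - 2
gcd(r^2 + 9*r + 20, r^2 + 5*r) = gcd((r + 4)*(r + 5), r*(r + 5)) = r + 5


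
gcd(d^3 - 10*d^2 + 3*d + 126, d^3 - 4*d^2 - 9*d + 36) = d + 3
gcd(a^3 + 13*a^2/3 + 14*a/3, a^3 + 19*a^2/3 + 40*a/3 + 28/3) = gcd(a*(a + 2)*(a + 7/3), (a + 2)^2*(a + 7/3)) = a^2 + 13*a/3 + 14/3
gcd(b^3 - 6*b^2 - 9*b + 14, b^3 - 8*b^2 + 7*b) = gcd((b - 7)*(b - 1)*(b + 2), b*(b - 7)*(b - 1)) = b^2 - 8*b + 7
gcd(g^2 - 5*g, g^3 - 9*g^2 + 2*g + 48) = 1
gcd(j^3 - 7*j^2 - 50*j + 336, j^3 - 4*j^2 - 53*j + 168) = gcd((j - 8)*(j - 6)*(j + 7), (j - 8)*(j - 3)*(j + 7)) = j^2 - j - 56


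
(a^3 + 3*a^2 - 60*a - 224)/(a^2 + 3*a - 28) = (a^2 - 4*a - 32)/(a - 4)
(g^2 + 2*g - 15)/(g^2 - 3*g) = (g + 5)/g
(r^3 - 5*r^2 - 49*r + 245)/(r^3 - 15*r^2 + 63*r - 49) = (r^2 + 2*r - 35)/(r^2 - 8*r + 7)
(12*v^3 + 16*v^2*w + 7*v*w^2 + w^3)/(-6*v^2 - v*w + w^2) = (-6*v^2 - 5*v*w - w^2)/(3*v - w)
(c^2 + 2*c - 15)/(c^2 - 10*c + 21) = (c + 5)/(c - 7)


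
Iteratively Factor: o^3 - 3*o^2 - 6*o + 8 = (o - 1)*(o^2 - 2*o - 8) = (o - 4)*(o - 1)*(o + 2)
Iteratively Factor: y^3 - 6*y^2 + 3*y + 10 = (y - 5)*(y^2 - y - 2) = (y - 5)*(y + 1)*(y - 2)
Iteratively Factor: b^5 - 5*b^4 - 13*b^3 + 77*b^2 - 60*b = (b - 3)*(b^4 - 2*b^3 - 19*b^2 + 20*b) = (b - 5)*(b - 3)*(b^3 + 3*b^2 - 4*b) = (b - 5)*(b - 3)*(b + 4)*(b^2 - b) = (b - 5)*(b - 3)*(b - 1)*(b + 4)*(b)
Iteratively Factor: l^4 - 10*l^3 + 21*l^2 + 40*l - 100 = (l + 2)*(l^3 - 12*l^2 + 45*l - 50) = (l - 5)*(l + 2)*(l^2 - 7*l + 10) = (l - 5)^2*(l + 2)*(l - 2)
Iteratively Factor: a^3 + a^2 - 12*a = (a + 4)*(a^2 - 3*a) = a*(a + 4)*(a - 3)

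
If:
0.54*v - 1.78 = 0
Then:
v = 3.30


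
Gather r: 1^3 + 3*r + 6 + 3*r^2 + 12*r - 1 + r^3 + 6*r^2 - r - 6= r^3 + 9*r^2 + 14*r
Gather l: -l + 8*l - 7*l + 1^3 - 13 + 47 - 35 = 0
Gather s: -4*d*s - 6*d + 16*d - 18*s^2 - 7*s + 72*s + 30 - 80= 10*d - 18*s^2 + s*(65 - 4*d) - 50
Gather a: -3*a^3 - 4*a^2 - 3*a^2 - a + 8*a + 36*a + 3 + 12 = -3*a^3 - 7*a^2 + 43*a + 15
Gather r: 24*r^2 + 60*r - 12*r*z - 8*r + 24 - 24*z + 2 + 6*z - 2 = 24*r^2 + r*(52 - 12*z) - 18*z + 24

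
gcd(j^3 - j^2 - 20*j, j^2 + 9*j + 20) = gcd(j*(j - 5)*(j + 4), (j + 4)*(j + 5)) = j + 4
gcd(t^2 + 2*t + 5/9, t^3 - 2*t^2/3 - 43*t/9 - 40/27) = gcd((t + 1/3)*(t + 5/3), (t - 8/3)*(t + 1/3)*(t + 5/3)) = t^2 + 2*t + 5/9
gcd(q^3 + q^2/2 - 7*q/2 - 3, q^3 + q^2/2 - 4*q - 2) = q - 2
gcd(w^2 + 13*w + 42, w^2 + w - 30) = w + 6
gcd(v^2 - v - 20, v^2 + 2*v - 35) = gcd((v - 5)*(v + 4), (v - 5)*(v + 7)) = v - 5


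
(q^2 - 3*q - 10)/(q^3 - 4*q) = (q - 5)/(q*(q - 2))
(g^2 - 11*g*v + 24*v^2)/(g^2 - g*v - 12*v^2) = (-g^2 + 11*g*v - 24*v^2)/(-g^2 + g*v + 12*v^2)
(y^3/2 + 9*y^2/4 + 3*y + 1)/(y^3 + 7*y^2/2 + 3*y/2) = (y^2 + 4*y + 4)/(2*y*(y + 3))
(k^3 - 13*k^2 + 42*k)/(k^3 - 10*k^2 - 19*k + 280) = k*(k - 6)/(k^2 - 3*k - 40)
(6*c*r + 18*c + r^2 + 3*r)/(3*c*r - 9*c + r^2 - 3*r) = (6*c*r + 18*c + r^2 + 3*r)/(3*c*r - 9*c + r^2 - 3*r)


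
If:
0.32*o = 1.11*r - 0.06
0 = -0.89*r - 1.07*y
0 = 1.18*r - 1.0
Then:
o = 2.75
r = 0.85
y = -0.70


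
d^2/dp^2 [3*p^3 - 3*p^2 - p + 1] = 18*p - 6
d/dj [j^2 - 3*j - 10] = 2*j - 3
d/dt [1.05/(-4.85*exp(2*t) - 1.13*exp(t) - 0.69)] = (10.185*exp(t) + 1.1865)*exp(t)/(4.85*exp(2*t) + 1.13*exp(t) + 0.69)^2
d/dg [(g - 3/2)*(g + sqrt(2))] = 2*g - 3/2 + sqrt(2)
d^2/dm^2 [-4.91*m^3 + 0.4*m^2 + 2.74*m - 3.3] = 0.8 - 29.46*m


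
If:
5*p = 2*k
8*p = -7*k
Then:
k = 0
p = 0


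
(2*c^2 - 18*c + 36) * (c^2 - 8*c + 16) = 2*c^4 - 34*c^3 + 212*c^2 - 576*c + 576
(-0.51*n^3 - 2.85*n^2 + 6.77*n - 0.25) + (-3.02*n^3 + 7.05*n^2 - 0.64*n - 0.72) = -3.53*n^3 + 4.2*n^2 + 6.13*n - 0.97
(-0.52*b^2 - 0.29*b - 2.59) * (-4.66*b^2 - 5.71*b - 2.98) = 2.4232*b^4 + 4.3206*b^3 + 15.2749*b^2 + 15.6531*b + 7.7182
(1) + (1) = 2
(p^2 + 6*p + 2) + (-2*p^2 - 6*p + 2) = 4 - p^2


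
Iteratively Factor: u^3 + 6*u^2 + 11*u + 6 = (u + 2)*(u^2 + 4*u + 3) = (u + 2)*(u + 3)*(u + 1)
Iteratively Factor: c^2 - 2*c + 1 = (c - 1)*(c - 1)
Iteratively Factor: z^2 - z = (z - 1)*(z)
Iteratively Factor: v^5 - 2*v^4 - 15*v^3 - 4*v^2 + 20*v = (v - 5)*(v^4 + 3*v^3 - 4*v) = (v - 5)*(v + 2)*(v^3 + v^2 - 2*v) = v*(v - 5)*(v + 2)*(v^2 + v - 2) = v*(v - 5)*(v + 2)^2*(v - 1)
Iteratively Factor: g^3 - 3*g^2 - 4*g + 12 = (g - 3)*(g^2 - 4) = (g - 3)*(g + 2)*(g - 2)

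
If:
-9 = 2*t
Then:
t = -9/2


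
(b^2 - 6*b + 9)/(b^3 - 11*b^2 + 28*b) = (b^2 - 6*b + 9)/(b*(b^2 - 11*b + 28))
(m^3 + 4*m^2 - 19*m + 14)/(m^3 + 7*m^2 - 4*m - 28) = (m - 1)/(m + 2)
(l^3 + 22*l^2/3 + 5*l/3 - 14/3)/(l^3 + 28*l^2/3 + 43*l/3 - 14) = (l + 1)/(l + 3)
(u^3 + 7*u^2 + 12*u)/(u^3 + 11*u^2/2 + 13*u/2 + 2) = 2*u*(u + 3)/(2*u^2 + 3*u + 1)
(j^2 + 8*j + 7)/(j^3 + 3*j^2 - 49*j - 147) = (j + 1)/(j^2 - 4*j - 21)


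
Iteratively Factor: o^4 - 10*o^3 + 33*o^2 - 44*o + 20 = (o - 2)*(o^3 - 8*o^2 + 17*o - 10) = (o - 5)*(o - 2)*(o^2 - 3*o + 2) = (o - 5)*(o - 2)*(o - 1)*(o - 2)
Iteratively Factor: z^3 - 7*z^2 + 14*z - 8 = (z - 4)*(z^2 - 3*z + 2) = (z - 4)*(z - 1)*(z - 2)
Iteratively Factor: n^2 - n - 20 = (n - 5)*(n + 4)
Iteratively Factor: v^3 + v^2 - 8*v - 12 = (v + 2)*(v^2 - v - 6) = (v - 3)*(v + 2)*(v + 2)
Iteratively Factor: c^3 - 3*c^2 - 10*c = (c)*(c^2 - 3*c - 10) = c*(c + 2)*(c - 5)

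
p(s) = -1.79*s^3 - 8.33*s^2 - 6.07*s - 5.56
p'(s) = -5.37*s^2 - 16.66*s - 6.07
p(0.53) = -11.38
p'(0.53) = -16.41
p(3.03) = -150.22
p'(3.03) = -105.85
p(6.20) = -790.01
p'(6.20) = -315.78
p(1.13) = -25.64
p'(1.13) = -31.75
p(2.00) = -65.34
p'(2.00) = -60.87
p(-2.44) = -14.34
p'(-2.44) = 2.61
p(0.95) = -20.38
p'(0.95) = -26.74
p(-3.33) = -11.62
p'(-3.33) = -10.14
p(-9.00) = 679.25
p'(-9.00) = -291.10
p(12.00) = -4371.04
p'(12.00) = -979.27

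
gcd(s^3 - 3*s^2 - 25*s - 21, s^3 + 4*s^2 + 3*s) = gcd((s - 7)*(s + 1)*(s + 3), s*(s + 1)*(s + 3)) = s^2 + 4*s + 3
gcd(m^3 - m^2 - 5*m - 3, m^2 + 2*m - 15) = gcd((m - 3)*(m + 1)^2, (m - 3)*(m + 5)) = m - 3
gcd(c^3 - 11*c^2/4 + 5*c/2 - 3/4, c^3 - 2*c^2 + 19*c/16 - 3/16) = c^2 - 7*c/4 + 3/4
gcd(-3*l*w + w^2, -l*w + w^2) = w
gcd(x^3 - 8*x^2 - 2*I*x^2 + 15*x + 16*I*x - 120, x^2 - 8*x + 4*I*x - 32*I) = x - 8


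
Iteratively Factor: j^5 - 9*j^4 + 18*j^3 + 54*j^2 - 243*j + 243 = (j - 3)*(j^4 - 6*j^3 + 54*j - 81) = (j - 3)*(j + 3)*(j^3 - 9*j^2 + 27*j - 27) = (j - 3)^2*(j + 3)*(j^2 - 6*j + 9) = (j - 3)^3*(j + 3)*(j - 3)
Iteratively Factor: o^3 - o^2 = (o)*(o^2 - o) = o*(o - 1)*(o)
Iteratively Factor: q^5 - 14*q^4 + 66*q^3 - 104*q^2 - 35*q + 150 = (q - 5)*(q^4 - 9*q^3 + 21*q^2 + q - 30) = (q - 5)*(q - 2)*(q^3 - 7*q^2 + 7*q + 15) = (q - 5)*(q - 3)*(q - 2)*(q^2 - 4*q - 5) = (q - 5)*(q - 3)*(q - 2)*(q + 1)*(q - 5)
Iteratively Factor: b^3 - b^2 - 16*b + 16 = (b + 4)*(b^2 - 5*b + 4) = (b - 4)*(b + 4)*(b - 1)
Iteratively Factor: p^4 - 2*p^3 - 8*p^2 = (p)*(p^3 - 2*p^2 - 8*p) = p*(p + 2)*(p^2 - 4*p) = p*(p - 4)*(p + 2)*(p)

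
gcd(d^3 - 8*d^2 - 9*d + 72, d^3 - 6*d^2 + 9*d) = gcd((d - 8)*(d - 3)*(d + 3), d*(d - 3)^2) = d - 3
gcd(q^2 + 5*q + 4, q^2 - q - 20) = q + 4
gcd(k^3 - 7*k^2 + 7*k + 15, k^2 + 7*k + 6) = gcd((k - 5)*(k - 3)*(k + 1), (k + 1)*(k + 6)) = k + 1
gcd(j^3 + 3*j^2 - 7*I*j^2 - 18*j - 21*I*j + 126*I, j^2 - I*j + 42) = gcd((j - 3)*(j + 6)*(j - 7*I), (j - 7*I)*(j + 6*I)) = j - 7*I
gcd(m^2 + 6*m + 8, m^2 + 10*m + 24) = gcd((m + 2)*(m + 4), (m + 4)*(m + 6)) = m + 4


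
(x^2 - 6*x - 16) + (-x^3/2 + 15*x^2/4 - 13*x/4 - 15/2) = -x^3/2 + 19*x^2/4 - 37*x/4 - 47/2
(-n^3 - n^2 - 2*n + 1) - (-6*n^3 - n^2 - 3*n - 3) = 5*n^3 + n + 4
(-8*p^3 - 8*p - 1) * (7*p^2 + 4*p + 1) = -56*p^5 - 32*p^4 - 64*p^3 - 39*p^2 - 12*p - 1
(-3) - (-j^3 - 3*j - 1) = j^3 + 3*j - 2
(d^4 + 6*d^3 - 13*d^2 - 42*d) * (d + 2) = d^5 + 8*d^4 - d^3 - 68*d^2 - 84*d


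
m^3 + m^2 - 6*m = m*(m - 2)*(m + 3)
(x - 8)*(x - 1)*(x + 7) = x^3 - 2*x^2 - 55*x + 56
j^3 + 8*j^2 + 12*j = j*(j + 2)*(j + 6)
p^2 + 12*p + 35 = (p + 5)*(p + 7)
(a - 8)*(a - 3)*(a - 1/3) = a^3 - 34*a^2/3 + 83*a/3 - 8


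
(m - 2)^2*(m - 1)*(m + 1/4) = m^4 - 19*m^3/4 + 27*m^2/4 - 2*m - 1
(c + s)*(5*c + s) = 5*c^2 + 6*c*s + s^2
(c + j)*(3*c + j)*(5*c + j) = 15*c^3 + 23*c^2*j + 9*c*j^2 + j^3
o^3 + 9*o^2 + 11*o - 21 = (o - 1)*(o + 3)*(o + 7)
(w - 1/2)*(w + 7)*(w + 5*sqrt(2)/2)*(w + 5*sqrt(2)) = w^4 + 13*w^3/2 + 15*sqrt(2)*w^3/2 + 43*w^2/2 + 195*sqrt(2)*w^2/4 - 105*sqrt(2)*w/4 + 325*w/2 - 175/2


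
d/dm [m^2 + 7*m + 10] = 2*m + 7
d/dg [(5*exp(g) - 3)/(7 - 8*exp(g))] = 11*exp(g)/(8*exp(g) - 7)^2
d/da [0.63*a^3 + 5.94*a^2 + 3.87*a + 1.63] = 1.89*a^2 + 11.88*a + 3.87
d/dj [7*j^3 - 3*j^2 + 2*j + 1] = 21*j^2 - 6*j + 2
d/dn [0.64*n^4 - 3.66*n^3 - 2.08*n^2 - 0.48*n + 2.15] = 2.56*n^3 - 10.98*n^2 - 4.16*n - 0.48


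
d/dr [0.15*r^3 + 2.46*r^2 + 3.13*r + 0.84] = 0.45*r^2 + 4.92*r + 3.13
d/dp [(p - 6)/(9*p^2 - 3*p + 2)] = (-9*p^2 + 108*p - 16)/(81*p^4 - 54*p^3 + 45*p^2 - 12*p + 4)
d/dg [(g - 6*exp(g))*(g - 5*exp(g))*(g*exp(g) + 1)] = (g + 1)*(g - 6*exp(g))*(g - 5*exp(g))*exp(g) - (g - 6*exp(g))*(g*exp(g) + 1)*(5*exp(g) - 1) - (g - 5*exp(g))*(g*exp(g) + 1)*(6*exp(g) - 1)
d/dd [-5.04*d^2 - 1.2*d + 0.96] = -10.08*d - 1.2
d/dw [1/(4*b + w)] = -1/(4*b + w)^2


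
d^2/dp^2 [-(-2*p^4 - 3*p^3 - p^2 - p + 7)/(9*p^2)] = 2*(2*p^4 + p - 21)/(9*p^4)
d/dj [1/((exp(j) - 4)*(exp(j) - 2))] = 2*(3 - exp(j))*exp(j)/(exp(4*j) - 12*exp(3*j) + 52*exp(2*j) - 96*exp(j) + 64)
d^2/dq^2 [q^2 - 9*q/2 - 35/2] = 2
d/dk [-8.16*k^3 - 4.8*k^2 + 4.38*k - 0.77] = -24.48*k^2 - 9.6*k + 4.38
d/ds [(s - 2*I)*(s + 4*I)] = 2*s + 2*I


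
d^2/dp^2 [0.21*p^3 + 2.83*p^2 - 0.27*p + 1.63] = 1.26*p + 5.66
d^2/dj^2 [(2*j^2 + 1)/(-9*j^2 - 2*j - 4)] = 18*j*(4*j^2 - 3*j - 6)/(729*j^6 + 486*j^5 + 1080*j^4 + 440*j^3 + 480*j^2 + 96*j + 64)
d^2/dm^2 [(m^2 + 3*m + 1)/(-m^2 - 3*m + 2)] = 6*(-3*m^2 - 9*m - 11)/(m^6 + 9*m^5 + 21*m^4 - 9*m^3 - 42*m^2 + 36*m - 8)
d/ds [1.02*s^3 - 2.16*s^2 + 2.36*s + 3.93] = 3.06*s^2 - 4.32*s + 2.36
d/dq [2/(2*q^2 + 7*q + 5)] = 2*(-4*q - 7)/(2*q^2 + 7*q + 5)^2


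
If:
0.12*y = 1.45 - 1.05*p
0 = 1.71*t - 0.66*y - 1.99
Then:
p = 1.38095238095238 - 0.114285714285714*y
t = 0.385964912280702*y + 1.16374269005848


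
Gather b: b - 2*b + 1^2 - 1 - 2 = -b - 2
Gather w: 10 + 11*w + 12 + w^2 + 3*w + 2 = w^2 + 14*w + 24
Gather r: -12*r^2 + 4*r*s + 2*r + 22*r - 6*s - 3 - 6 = -12*r^2 + r*(4*s + 24) - 6*s - 9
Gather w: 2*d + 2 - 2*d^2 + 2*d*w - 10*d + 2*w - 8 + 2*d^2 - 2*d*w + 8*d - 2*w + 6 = 0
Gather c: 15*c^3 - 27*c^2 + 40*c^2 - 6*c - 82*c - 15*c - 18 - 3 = 15*c^3 + 13*c^2 - 103*c - 21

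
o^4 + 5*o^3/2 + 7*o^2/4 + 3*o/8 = o*(o + 1/2)^2*(o + 3/2)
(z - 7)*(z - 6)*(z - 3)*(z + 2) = z^4 - 14*z^3 + 49*z^2 + 36*z - 252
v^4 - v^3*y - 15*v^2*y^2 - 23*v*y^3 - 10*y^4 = (v - 5*y)*(v + y)^2*(v + 2*y)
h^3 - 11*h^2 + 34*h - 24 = (h - 6)*(h - 4)*(h - 1)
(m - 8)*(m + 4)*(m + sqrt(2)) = m^3 - 4*m^2 + sqrt(2)*m^2 - 32*m - 4*sqrt(2)*m - 32*sqrt(2)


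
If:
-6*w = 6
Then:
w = -1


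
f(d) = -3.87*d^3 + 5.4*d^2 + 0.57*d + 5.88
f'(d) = -11.61*d^2 + 10.8*d + 0.57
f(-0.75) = 10.12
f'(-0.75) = -14.06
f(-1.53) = 31.51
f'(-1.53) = -43.13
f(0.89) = 7.94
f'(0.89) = 0.99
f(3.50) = -91.90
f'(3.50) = -103.85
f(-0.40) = 6.76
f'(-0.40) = -5.61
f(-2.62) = 111.06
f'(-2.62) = -107.42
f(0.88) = 7.93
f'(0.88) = 1.08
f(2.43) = -16.38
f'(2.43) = -41.74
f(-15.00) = 14273.58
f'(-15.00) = -2773.68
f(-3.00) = 157.26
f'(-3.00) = -136.32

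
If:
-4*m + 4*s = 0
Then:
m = s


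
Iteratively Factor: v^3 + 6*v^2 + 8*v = (v)*(v^2 + 6*v + 8) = v*(v + 4)*(v + 2)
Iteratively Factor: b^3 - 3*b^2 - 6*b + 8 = (b - 4)*(b^2 + b - 2) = (b - 4)*(b + 2)*(b - 1)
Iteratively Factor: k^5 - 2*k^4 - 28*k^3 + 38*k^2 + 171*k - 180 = (k + 4)*(k^4 - 6*k^3 - 4*k^2 + 54*k - 45) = (k - 5)*(k + 4)*(k^3 - k^2 - 9*k + 9) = (k - 5)*(k + 3)*(k + 4)*(k^2 - 4*k + 3) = (k - 5)*(k - 1)*(k + 3)*(k + 4)*(k - 3)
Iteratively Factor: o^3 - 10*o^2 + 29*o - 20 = (o - 1)*(o^2 - 9*o + 20) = (o - 4)*(o - 1)*(o - 5)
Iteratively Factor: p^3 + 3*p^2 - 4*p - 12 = (p + 2)*(p^2 + p - 6) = (p - 2)*(p + 2)*(p + 3)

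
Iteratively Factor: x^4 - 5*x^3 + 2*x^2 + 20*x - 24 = (x - 3)*(x^3 - 2*x^2 - 4*x + 8) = (x - 3)*(x - 2)*(x^2 - 4) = (x - 3)*(x - 2)^2*(x + 2)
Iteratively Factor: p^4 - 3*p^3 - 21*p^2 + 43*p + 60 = (p + 4)*(p^3 - 7*p^2 + 7*p + 15) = (p + 1)*(p + 4)*(p^2 - 8*p + 15) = (p - 5)*(p + 1)*(p + 4)*(p - 3)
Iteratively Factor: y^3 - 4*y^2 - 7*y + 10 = (y - 1)*(y^2 - 3*y - 10) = (y - 5)*(y - 1)*(y + 2)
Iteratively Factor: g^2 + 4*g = (g + 4)*(g)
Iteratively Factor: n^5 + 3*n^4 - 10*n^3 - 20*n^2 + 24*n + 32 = (n + 1)*(n^4 + 2*n^3 - 12*n^2 - 8*n + 32) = (n - 2)*(n + 1)*(n^3 + 4*n^2 - 4*n - 16) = (n - 2)*(n + 1)*(n + 4)*(n^2 - 4) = (n - 2)*(n + 1)*(n + 2)*(n + 4)*(n - 2)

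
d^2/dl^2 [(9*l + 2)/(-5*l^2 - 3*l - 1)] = 2*(-(9*l + 2)*(10*l + 3)^2 + (135*l + 37)*(5*l^2 + 3*l + 1))/(5*l^2 + 3*l + 1)^3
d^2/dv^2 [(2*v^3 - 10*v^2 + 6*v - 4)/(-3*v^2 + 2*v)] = 4*(-v^3 + 54*v^2 - 36*v + 8)/(v^3*(27*v^3 - 54*v^2 + 36*v - 8))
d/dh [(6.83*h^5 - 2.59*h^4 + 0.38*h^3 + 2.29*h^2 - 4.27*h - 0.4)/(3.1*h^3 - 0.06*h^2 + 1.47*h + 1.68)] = (42.346*h^7 - 9.2584*h^6 + 40.4712*h^5 + 38.8283*h^4 + 10.1864*h^3 + 8.7453*h^2 + 7.6464*h - 6.5856)/(9.61*h^6 - 0.372*h^5 + 9.1176*h^4 + 10.2396*h^3 + 1.9593*h^2 + 4.9392*h + 2.8224)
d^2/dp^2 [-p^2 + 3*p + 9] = -2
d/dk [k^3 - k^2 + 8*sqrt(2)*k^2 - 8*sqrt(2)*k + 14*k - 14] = 3*k^2 - 2*k + 16*sqrt(2)*k - 8*sqrt(2) + 14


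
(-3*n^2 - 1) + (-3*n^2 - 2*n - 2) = -6*n^2 - 2*n - 3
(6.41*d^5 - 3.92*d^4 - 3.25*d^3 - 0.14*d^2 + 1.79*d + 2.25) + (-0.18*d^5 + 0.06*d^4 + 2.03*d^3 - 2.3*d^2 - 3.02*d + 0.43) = 6.23*d^5 - 3.86*d^4 - 1.22*d^3 - 2.44*d^2 - 1.23*d + 2.68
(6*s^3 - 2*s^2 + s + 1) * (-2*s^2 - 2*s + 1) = -12*s^5 - 8*s^4 + 8*s^3 - 6*s^2 - s + 1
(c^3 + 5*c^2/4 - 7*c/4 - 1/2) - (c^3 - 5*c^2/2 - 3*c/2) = 15*c^2/4 - c/4 - 1/2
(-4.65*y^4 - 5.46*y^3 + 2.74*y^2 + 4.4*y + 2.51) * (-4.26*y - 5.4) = 19.809*y^5 + 48.3696*y^4 + 17.8116*y^3 - 33.54*y^2 - 34.4526*y - 13.554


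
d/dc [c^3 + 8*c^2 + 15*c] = 3*c^2 + 16*c + 15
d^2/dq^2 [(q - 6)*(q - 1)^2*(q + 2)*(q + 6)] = 20*q^3 - 234*q + 4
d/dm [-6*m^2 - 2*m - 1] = -12*m - 2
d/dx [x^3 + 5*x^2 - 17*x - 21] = 3*x^2 + 10*x - 17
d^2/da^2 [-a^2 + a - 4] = -2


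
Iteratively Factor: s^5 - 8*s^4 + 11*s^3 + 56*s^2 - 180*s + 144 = (s - 2)*(s^4 - 6*s^3 - s^2 + 54*s - 72) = (s - 2)^2*(s^3 - 4*s^2 - 9*s + 36) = (s - 2)^2*(s + 3)*(s^2 - 7*s + 12) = (s - 4)*(s - 2)^2*(s + 3)*(s - 3)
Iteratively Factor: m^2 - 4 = (m + 2)*(m - 2)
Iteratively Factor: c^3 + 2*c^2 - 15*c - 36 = (c + 3)*(c^2 - c - 12) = (c - 4)*(c + 3)*(c + 3)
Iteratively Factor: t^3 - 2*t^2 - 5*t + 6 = (t + 2)*(t^2 - 4*t + 3) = (t - 3)*(t + 2)*(t - 1)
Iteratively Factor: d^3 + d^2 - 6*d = (d - 2)*(d^2 + 3*d) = d*(d - 2)*(d + 3)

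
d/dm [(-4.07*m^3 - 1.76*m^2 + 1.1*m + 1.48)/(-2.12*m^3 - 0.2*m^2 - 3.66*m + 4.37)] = (-2.9172*m^4 + 34.4564*m^3 - 37.2833*m^2 - 14.7904*m + 10.2238)/(4.4944*m^6 + 0.848*m^5 + 15.5584*m^4 - 17.0648*m^3 + 11.6476*m^2 - 31.9884*m + 19.0969)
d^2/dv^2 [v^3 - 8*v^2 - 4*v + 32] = 6*v - 16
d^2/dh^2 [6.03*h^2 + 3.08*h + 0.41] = 12.0600000000000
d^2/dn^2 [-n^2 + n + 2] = -2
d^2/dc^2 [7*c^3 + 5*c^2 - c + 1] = 42*c + 10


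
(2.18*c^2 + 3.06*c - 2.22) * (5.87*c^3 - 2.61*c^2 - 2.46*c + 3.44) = 12.7966*c^5 + 12.2724*c^4 - 26.3808*c^3 + 5.7658*c^2 + 15.9876*c - 7.6368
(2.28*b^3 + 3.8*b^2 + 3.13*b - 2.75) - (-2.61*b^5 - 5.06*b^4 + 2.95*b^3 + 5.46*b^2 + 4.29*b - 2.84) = 2.61*b^5 + 5.06*b^4 - 0.67*b^3 - 1.66*b^2 - 1.16*b + 0.0899999999999999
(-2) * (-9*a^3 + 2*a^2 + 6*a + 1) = 18*a^3 - 4*a^2 - 12*a - 2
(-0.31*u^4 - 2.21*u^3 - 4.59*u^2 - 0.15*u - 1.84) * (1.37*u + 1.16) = -0.4247*u^5 - 3.3873*u^4 - 8.8519*u^3 - 5.5299*u^2 - 2.6948*u - 2.1344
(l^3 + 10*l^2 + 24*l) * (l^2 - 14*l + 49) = l^5 - 4*l^4 - 67*l^3 + 154*l^2 + 1176*l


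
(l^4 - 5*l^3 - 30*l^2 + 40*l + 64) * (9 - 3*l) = -3*l^5 + 24*l^4 + 45*l^3 - 390*l^2 + 168*l + 576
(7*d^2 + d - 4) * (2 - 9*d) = -63*d^3 + 5*d^2 + 38*d - 8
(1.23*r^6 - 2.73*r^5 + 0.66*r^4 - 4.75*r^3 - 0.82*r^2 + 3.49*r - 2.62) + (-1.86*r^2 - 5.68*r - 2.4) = 1.23*r^6 - 2.73*r^5 + 0.66*r^4 - 4.75*r^3 - 2.68*r^2 - 2.19*r - 5.02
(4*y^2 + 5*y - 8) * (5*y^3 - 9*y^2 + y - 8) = 20*y^5 - 11*y^4 - 81*y^3 + 45*y^2 - 48*y + 64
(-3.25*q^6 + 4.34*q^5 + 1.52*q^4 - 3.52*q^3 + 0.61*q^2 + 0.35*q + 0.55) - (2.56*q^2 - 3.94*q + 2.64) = -3.25*q^6 + 4.34*q^5 + 1.52*q^4 - 3.52*q^3 - 1.95*q^2 + 4.29*q - 2.09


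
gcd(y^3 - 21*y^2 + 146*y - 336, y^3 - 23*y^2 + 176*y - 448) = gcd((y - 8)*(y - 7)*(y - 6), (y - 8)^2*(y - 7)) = y^2 - 15*y + 56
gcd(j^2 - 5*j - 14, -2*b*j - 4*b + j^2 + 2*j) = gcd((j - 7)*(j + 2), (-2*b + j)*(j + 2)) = j + 2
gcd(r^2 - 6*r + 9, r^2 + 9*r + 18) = 1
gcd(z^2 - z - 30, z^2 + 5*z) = z + 5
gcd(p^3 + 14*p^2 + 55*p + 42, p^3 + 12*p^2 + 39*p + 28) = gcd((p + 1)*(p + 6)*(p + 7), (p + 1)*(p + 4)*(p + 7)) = p^2 + 8*p + 7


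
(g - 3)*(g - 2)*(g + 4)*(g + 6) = g^4 + 5*g^3 - 20*g^2 - 60*g + 144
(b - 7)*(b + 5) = b^2 - 2*b - 35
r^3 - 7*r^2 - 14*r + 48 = (r - 8)*(r - 2)*(r + 3)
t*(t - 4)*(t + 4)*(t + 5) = t^4 + 5*t^3 - 16*t^2 - 80*t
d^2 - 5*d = d*(d - 5)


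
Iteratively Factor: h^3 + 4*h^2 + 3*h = (h + 1)*(h^2 + 3*h) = h*(h + 1)*(h + 3)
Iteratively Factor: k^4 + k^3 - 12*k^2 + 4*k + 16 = (k + 4)*(k^3 - 3*k^2 + 4) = (k - 2)*(k + 4)*(k^2 - k - 2) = (k - 2)*(k + 1)*(k + 4)*(k - 2)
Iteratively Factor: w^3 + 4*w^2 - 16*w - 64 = (w - 4)*(w^2 + 8*w + 16) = (w - 4)*(w + 4)*(w + 4)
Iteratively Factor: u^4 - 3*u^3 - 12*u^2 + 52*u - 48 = (u + 4)*(u^3 - 7*u^2 + 16*u - 12) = (u - 2)*(u + 4)*(u^2 - 5*u + 6) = (u - 2)^2*(u + 4)*(u - 3)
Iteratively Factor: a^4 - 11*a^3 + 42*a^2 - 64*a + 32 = (a - 4)*(a^3 - 7*a^2 + 14*a - 8) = (a - 4)*(a - 2)*(a^2 - 5*a + 4) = (a - 4)^2*(a - 2)*(a - 1)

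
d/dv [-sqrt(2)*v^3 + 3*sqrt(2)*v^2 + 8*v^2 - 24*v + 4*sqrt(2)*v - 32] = -3*sqrt(2)*v^2 + 6*sqrt(2)*v + 16*v - 24 + 4*sqrt(2)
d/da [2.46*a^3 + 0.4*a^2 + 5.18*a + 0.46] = 7.38*a^2 + 0.8*a + 5.18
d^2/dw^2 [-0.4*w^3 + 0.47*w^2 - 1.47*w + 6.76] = 0.94 - 2.4*w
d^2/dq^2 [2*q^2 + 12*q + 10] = 4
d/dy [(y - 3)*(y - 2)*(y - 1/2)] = 3*y^2 - 11*y + 17/2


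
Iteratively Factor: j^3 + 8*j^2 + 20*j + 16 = (j + 2)*(j^2 + 6*j + 8) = (j + 2)*(j + 4)*(j + 2)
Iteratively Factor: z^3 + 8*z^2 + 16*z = (z + 4)*(z^2 + 4*z) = z*(z + 4)*(z + 4)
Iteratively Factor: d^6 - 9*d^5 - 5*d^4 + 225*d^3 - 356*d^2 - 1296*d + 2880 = (d - 4)*(d^5 - 5*d^4 - 25*d^3 + 125*d^2 + 144*d - 720) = (d - 5)*(d - 4)*(d^4 - 25*d^2 + 144) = (d - 5)*(d - 4)*(d + 4)*(d^3 - 4*d^2 - 9*d + 36) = (d - 5)*(d - 4)*(d + 3)*(d + 4)*(d^2 - 7*d + 12) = (d - 5)*(d - 4)*(d - 3)*(d + 3)*(d + 4)*(d - 4)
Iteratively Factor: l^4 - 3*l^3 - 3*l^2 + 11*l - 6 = (l - 3)*(l^3 - 3*l + 2) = (l - 3)*(l - 1)*(l^2 + l - 2) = (l - 3)*(l - 1)^2*(l + 2)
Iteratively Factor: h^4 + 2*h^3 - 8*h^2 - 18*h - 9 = (h + 1)*(h^3 + h^2 - 9*h - 9) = (h + 1)^2*(h^2 - 9) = (h + 1)^2*(h + 3)*(h - 3)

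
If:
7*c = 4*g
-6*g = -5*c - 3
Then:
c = 6/11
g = 21/22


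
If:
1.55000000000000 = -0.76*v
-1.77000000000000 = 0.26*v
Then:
No Solution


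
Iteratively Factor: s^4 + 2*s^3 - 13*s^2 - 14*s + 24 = (s + 2)*(s^3 - 13*s + 12) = (s - 1)*(s + 2)*(s^2 + s - 12) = (s - 3)*(s - 1)*(s + 2)*(s + 4)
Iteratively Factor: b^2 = (b)*(b)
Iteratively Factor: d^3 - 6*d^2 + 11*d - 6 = (d - 1)*(d^2 - 5*d + 6) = (d - 3)*(d - 1)*(d - 2)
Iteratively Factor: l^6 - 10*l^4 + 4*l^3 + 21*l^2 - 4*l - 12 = (l + 1)*(l^5 - l^4 - 9*l^3 + 13*l^2 + 8*l - 12) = (l - 2)*(l + 1)*(l^4 + l^3 - 7*l^2 - l + 6) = (l - 2)*(l + 1)^2*(l^3 - 7*l + 6) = (l - 2)*(l - 1)*(l + 1)^2*(l^2 + l - 6) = (l - 2)*(l - 1)*(l + 1)^2*(l + 3)*(l - 2)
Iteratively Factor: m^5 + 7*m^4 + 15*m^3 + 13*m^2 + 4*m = (m + 1)*(m^4 + 6*m^3 + 9*m^2 + 4*m) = (m + 1)^2*(m^3 + 5*m^2 + 4*m) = m*(m + 1)^2*(m^2 + 5*m + 4) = m*(m + 1)^2*(m + 4)*(m + 1)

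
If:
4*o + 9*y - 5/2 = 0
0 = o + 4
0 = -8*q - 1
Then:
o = -4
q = -1/8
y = 37/18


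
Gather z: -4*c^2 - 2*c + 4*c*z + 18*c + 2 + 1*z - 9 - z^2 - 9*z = -4*c^2 + 16*c - z^2 + z*(4*c - 8) - 7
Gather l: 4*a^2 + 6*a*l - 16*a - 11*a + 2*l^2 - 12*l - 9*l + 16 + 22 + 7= 4*a^2 - 27*a + 2*l^2 + l*(6*a - 21) + 45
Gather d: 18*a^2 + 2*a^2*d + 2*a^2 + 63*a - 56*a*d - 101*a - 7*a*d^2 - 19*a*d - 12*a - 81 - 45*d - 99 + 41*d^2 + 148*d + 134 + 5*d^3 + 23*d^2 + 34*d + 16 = 20*a^2 - 50*a + 5*d^3 + d^2*(64 - 7*a) + d*(2*a^2 - 75*a + 137) - 30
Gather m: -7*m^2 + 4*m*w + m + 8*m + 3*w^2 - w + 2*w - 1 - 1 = -7*m^2 + m*(4*w + 9) + 3*w^2 + w - 2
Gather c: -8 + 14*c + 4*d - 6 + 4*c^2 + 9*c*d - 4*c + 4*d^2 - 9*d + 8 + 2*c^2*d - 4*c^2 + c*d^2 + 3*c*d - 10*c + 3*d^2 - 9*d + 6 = 2*c^2*d + c*(d^2 + 12*d) + 7*d^2 - 14*d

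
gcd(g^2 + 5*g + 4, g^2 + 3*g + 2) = g + 1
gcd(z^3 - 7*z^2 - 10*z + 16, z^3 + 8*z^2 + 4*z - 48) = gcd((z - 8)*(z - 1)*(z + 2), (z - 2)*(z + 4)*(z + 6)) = 1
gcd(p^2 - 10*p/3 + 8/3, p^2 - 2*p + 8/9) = p - 4/3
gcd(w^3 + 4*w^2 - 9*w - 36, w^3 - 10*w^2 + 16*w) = 1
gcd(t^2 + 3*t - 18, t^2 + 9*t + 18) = t + 6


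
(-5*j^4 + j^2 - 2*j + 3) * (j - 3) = -5*j^5 + 15*j^4 + j^3 - 5*j^2 + 9*j - 9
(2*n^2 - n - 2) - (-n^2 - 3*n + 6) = 3*n^2 + 2*n - 8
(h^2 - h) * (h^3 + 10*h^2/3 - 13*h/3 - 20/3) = h^5 + 7*h^4/3 - 23*h^3/3 - 7*h^2/3 + 20*h/3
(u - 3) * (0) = 0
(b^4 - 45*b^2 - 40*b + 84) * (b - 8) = b^5 - 8*b^4 - 45*b^3 + 320*b^2 + 404*b - 672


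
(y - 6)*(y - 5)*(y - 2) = y^3 - 13*y^2 + 52*y - 60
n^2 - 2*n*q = n*(n - 2*q)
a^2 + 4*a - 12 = (a - 2)*(a + 6)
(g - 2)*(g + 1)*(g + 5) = g^3 + 4*g^2 - 7*g - 10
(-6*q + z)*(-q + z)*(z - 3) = 6*q^2*z - 18*q^2 - 7*q*z^2 + 21*q*z + z^3 - 3*z^2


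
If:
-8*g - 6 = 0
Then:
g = -3/4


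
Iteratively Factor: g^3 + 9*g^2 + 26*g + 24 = (g + 2)*(g^2 + 7*g + 12) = (g + 2)*(g + 4)*(g + 3)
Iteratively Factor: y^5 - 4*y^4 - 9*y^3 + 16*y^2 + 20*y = (y + 2)*(y^4 - 6*y^3 + 3*y^2 + 10*y) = (y + 1)*(y + 2)*(y^3 - 7*y^2 + 10*y) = (y - 5)*(y + 1)*(y + 2)*(y^2 - 2*y) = y*(y - 5)*(y + 1)*(y + 2)*(y - 2)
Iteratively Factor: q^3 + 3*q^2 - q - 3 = (q - 1)*(q^2 + 4*q + 3) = (q - 1)*(q + 3)*(q + 1)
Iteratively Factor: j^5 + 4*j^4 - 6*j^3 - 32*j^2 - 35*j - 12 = (j + 1)*(j^4 + 3*j^3 - 9*j^2 - 23*j - 12) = (j - 3)*(j + 1)*(j^3 + 6*j^2 + 9*j + 4) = (j - 3)*(j + 1)^2*(j^2 + 5*j + 4) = (j - 3)*(j + 1)^3*(j + 4)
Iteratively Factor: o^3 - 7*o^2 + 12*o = (o - 3)*(o^2 - 4*o) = (o - 4)*(o - 3)*(o)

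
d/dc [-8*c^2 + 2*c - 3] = 2 - 16*c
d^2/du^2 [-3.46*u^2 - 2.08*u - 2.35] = -6.92000000000000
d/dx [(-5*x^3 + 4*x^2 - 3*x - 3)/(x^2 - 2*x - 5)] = (-5*x^4 + 20*x^3 + 70*x^2 - 34*x + 9)/(x^4 - 4*x^3 - 6*x^2 + 20*x + 25)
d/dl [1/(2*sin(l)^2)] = -cos(l)/sin(l)^3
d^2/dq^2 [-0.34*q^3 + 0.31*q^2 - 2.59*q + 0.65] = 0.62 - 2.04*q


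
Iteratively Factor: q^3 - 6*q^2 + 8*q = (q)*(q^2 - 6*q + 8) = q*(q - 4)*(q - 2)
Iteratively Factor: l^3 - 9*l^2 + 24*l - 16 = (l - 1)*(l^2 - 8*l + 16) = (l - 4)*(l - 1)*(l - 4)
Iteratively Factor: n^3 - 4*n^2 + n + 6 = (n - 3)*(n^2 - n - 2) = (n - 3)*(n + 1)*(n - 2)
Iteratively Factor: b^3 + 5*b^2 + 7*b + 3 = (b + 1)*(b^2 + 4*b + 3) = (b + 1)*(b + 3)*(b + 1)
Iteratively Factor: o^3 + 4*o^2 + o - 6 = (o + 3)*(o^2 + o - 2) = (o - 1)*(o + 3)*(o + 2)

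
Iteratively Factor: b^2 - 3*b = (b - 3)*(b)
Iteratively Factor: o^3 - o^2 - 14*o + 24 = (o - 2)*(o^2 + o - 12) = (o - 3)*(o - 2)*(o + 4)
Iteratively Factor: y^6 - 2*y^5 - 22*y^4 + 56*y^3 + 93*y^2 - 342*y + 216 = (y - 1)*(y^5 - y^4 - 23*y^3 + 33*y^2 + 126*y - 216) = (y - 1)*(y + 4)*(y^4 - 5*y^3 - 3*y^2 + 45*y - 54) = (y - 3)*(y - 1)*(y + 4)*(y^3 - 2*y^2 - 9*y + 18) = (y - 3)*(y - 2)*(y - 1)*(y + 4)*(y^2 - 9) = (y - 3)*(y - 2)*(y - 1)*(y + 3)*(y + 4)*(y - 3)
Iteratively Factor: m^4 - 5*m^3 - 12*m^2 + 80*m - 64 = (m - 4)*(m^3 - m^2 - 16*m + 16) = (m - 4)*(m + 4)*(m^2 - 5*m + 4) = (m - 4)^2*(m + 4)*(m - 1)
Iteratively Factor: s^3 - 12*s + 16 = (s + 4)*(s^2 - 4*s + 4) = (s - 2)*(s + 4)*(s - 2)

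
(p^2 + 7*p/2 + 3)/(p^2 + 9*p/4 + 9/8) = 4*(p + 2)/(4*p + 3)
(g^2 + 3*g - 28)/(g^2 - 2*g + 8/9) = 9*(g^2 + 3*g - 28)/(9*g^2 - 18*g + 8)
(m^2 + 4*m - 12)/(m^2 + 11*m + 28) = (m^2 + 4*m - 12)/(m^2 + 11*m + 28)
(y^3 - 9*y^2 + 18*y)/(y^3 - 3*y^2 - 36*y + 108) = y/(y + 6)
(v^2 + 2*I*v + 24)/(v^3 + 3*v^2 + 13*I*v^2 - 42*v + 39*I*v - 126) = (v - 4*I)/(v^2 + v*(3 + 7*I) + 21*I)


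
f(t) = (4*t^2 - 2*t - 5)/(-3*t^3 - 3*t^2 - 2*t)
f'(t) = (8*t - 2)/(-3*t^3 - 3*t^2 - 2*t) + (4*t^2 - 2*t - 5)*(9*t^2 + 6*t + 2)/(-3*t^3 - 3*t^2 - 2*t)^2 = (12*t^4 - 12*t^3 - 59*t^2 - 30*t - 10)/(t^2*(9*t^4 + 18*t^3 + 21*t^2 + 12*t + 4))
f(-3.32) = 0.55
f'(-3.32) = 0.19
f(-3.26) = 0.56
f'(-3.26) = 0.20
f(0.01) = 247.23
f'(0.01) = -25001.50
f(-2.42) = 0.78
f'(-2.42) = 0.34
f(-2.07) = 0.91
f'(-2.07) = 0.39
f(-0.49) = -4.99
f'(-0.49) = -19.62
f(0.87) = 0.62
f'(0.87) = -2.28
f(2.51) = -0.21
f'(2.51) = -0.03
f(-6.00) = 0.27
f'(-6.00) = 0.05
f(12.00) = -0.10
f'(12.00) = 0.01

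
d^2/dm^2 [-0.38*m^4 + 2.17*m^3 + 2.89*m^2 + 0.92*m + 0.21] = -4.56*m^2 + 13.02*m + 5.78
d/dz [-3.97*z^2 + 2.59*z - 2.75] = 2.59 - 7.94*z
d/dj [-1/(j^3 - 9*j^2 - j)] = (3*j^2 - 18*j - 1)/(j^2*(-j^2 + 9*j + 1)^2)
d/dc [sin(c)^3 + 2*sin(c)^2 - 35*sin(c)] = (3*sin(c)^2 + 4*sin(c) - 35)*cos(c)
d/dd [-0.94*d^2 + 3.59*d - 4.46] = 3.59 - 1.88*d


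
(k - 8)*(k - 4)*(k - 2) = k^3 - 14*k^2 + 56*k - 64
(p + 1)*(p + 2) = p^2 + 3*p + 2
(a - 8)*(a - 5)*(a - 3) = a^3 - 16*a^2 + 79*a - 120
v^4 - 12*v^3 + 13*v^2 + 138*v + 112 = (v - 8)*(v - 7)*(v + 1)*(v + 2)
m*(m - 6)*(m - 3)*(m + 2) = m^4 - 7*m^3 + 36*m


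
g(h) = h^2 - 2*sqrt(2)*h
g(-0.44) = 1.44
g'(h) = 2*h - 2*sqrt(2)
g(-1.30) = 5.37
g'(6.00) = 9.17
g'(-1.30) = -5.43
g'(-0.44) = -3.71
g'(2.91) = 2.99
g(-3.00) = 17.49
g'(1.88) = 0.93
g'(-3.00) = -8.83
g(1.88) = -1.78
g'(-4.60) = -12.03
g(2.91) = 0.24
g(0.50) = -1.16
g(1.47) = -2.00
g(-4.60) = 34.17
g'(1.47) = 0.11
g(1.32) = -1.99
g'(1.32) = -0.19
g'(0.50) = -1.83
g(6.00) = 19.03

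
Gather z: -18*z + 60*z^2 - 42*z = 60*z^2 - 60*z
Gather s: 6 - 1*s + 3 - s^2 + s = 9 - s^2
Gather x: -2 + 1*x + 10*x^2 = 10*x^2 + x - 2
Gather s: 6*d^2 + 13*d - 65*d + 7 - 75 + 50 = 6*d^2 - 52*d - 18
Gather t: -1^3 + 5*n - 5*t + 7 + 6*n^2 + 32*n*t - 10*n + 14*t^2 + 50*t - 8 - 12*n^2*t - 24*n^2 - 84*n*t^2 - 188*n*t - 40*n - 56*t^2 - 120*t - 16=-18*n^2 - 45*n + t^2*(-84*n - 42) + t*(-12*n^2 - 156*n - 75) - 18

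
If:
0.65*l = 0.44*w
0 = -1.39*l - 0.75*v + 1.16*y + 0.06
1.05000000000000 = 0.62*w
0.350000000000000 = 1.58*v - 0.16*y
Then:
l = 1.15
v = 0.38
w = 1.69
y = 1.57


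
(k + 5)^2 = k^2 + 10*k + 25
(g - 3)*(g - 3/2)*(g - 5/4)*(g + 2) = g^4 - 15*g^3/4 - 11*g^2/8 + 117*g/8 - 45/4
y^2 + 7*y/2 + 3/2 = (y + 1/2)*(y + 3)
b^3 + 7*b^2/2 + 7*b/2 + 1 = (b + 1/2)*(b + 1)*(b + 2)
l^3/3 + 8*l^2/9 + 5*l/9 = l*(l/3 + 1/3)*(l + 5/3)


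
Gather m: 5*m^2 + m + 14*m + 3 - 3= 5*m^2 + 15*m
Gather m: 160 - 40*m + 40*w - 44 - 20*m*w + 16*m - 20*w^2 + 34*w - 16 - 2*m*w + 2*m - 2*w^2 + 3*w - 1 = m*(-22*w - 22) - 22*w^2 + 77*w + 99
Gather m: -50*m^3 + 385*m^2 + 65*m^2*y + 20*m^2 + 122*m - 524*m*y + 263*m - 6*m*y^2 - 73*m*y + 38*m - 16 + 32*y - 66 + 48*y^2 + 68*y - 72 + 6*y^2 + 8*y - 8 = -50*m^3 + m^2*(65*y + 405) + m*(-6*y^2 - 597*y + 423) + 54*y^2 + 108*y - 162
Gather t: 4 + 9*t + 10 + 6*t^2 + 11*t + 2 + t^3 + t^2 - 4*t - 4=t^3 + 7*t^2 + 16*t + 12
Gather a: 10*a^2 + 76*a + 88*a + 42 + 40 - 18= 10*a^2 + 164*a + 64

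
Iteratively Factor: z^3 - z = (z + 1)*(z^2 - z) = (z - 1)*(z + 1)*(z)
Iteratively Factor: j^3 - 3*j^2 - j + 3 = (j - 1)*(j^2 - 2*j - 3) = (j - 3)*(j - 1)*(j + 1)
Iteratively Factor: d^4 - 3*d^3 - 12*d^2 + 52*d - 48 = (d - 2)*(d^3 - d^2 - 14*d + 24) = (d - 2)^2*(d^2 + d - 12) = (d - 3)*(d - 2)^2*(d + 4)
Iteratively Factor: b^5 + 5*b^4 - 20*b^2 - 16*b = (b + 1)*(b^4 + 4*b^3 - 4*b^2 - 16*b) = b*(b + 1)*(b^3 + 4*b^2 - 4*b - 16) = b*(b + 1)*(b + 4)*(b^2 - 4) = b*(b - 2)*(b + 1)*(b + 4)*(b + 2)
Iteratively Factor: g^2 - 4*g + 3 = (g - 1)*(g - 3)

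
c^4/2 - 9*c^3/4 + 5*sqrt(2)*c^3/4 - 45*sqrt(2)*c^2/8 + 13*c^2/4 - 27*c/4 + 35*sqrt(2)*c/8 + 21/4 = (c/2 + sqrt(2)/2)*(c - 7/2)*(c - 1)*(c + 3*sqrt(2)/2)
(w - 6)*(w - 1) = w^2 - 7*w + 6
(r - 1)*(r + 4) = r^2 + 3*r - 4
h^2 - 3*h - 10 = (h - 5)*(h + 2)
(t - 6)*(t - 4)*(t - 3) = t^3 - 13*t^2 + 54*t - 72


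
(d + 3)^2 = d^2 + 6*d + 9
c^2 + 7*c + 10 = (c + 2)*(c + 5)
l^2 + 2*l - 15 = (l - 3)*(l + 5)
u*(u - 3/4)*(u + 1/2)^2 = u^4 + u^3/4 - u^2/2 - 3*u/16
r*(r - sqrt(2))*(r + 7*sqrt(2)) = r^3 + 6*sqrt(2)*r^2 - 14*r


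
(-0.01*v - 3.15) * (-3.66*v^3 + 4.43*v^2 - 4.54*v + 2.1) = 0.0366*v^4 + 11.4847*v^3 - 13.9091*v^2 + 14.28*v - 6.615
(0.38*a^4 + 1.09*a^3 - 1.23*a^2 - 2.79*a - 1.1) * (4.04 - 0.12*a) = -0.0456*a^5 + 1.4044*a^4 + 4.5512*a^3 - 4.6344*a^2 - 11.1396*a - 4.444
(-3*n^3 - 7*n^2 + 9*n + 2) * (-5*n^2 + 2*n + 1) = 15*n^5 + 29*n^4 - 62*n^3 + n^2 + 13*n + 2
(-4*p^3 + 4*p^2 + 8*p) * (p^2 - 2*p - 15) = -4*p^5 + 12*p^4 + 60*p^3 - 76*p^2 - 120*p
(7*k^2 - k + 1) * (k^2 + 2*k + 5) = 7*k^4 + 13*k^3 + 34*k^2 - 3*k + 5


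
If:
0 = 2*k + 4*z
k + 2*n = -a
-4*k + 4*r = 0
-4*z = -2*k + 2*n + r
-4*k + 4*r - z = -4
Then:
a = 32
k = -8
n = -12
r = -8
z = 4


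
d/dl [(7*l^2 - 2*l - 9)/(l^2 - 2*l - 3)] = -12/(l^2 - 6*l + 9)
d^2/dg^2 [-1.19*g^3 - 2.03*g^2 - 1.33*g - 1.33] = -7.14*g - 4.06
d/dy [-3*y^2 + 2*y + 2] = 2 - 6*y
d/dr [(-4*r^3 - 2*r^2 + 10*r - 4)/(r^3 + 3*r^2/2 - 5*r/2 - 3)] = 8*(-2*r^2 + 8*r - 5)/(4*r^4 - 4*r^3 - 11*r^2 + 6*r + 9)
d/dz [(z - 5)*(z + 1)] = 2*z - 4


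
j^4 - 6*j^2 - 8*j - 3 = (j - 3)*(j + 1)^3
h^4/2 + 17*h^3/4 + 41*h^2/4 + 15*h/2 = h*(h/2 + 1)*(h + 3/2)*(h + 5)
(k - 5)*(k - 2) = k^2 - 7*k + 10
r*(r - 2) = r^2 - 2*r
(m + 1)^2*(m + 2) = m^3 + 4*m^2 + 5*m + 2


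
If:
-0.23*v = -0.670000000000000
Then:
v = 2.91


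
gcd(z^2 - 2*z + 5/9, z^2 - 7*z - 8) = 1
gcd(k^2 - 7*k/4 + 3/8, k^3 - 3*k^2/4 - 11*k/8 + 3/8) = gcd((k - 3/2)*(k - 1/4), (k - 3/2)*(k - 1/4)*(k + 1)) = k^2 - 7*k/4 + 3/8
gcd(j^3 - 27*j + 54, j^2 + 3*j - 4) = 1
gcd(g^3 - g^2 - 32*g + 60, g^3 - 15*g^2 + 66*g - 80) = g^2 - 7*g + 10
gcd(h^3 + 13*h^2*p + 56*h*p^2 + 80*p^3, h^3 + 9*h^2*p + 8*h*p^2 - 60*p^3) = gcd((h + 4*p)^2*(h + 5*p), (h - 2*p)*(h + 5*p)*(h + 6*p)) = h + 5*p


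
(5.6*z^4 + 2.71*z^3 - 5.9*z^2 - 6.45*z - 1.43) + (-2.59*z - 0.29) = 5.6*z^4 + 2.71*z^3 - 5.9*z^2 - 9.04*z - 1.72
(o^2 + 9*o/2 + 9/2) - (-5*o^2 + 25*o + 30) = 6*o^2 - 41*o/2 - 51/2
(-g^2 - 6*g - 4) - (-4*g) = -g^2 - 2*g - 4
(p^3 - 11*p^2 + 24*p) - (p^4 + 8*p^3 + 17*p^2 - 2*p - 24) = -p^4 - 7*p^3 - 28*p^2 + 26*p + 24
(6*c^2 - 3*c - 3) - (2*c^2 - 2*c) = 4*c^2 - c - 3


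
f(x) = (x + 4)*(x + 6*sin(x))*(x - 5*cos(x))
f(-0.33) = 42.24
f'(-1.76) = 73.55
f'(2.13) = 202.23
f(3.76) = 17.12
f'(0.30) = -116.78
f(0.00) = 0.00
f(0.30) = -39.91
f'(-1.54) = 81.95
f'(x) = (x + 4)*(x + 6*sin(x))*(5*sin(x) + 1) + (x + 4)*(x - 5*cos(x))*(6*cos(x) + 1) + (x + 6*sin(x))*(x - 5*cos(x))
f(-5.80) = -55.46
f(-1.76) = 14.05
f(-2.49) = -13.75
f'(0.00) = -140.00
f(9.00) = 2021.76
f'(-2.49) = 1.24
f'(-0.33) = -107.30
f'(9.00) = -175.16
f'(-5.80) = 165.05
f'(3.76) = -238.35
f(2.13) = 211.55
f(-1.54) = 31.41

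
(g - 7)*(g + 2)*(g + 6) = g^3 + g^2 - 44*g - 84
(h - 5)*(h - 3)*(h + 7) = h^3 - h^2 - 41*h + 105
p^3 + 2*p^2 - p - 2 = (p - 1)*(p + 1)*(p + 2)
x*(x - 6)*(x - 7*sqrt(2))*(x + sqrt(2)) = x^4 - 6*sqrt(2)*x^3 - 6*x^3 - 14*x^2 + 36*sqrt(2)*x^2 + 84*x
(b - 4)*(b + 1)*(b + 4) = b^3 + b^2 - 16*b - 16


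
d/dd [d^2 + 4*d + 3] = 2*d + 4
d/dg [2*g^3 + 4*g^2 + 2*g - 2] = 6*g^2 + 8*g + 2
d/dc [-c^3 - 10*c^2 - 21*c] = -3*c^2 - 20*c - 21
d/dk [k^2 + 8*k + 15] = 2*k + 8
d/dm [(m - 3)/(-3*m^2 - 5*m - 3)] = (-3*m^2 - 5*m + (m - 3)*(6*m + 5) - 3)/(3*m^2 + 5*m + 3)^2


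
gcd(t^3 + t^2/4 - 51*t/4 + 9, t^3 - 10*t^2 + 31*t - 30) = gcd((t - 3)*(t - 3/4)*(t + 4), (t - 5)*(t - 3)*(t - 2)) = t - 3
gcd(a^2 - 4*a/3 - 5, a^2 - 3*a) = a - 3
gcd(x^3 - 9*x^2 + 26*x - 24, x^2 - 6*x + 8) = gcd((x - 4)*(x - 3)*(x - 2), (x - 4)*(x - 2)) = x^2 - 6*x + 8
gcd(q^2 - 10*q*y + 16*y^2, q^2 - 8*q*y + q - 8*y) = -q + 8*y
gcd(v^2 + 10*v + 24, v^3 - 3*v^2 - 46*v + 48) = v + 6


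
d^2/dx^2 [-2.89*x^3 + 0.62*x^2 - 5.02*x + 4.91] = 1.24 - 17.34*x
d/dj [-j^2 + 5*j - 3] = 5 - 2*j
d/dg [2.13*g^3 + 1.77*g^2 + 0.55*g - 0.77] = 6.39*g^2 + 3.54*g + 0.55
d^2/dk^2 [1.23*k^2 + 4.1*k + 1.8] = 2.46000000000000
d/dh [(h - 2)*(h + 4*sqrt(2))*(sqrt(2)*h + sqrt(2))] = 3*sqrt(2)*h^2 - 2*sqrt(2)*h + 16*h - 8 - 2*sqrt(2)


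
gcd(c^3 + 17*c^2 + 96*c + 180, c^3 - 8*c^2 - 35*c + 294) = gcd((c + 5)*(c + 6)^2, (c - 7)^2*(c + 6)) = c + 6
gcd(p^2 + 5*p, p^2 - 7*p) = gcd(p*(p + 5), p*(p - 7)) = p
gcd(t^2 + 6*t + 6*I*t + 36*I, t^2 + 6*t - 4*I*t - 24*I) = t + 6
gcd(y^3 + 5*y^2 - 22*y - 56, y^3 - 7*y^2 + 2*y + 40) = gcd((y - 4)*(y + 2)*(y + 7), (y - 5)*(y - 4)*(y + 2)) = y^2 - 2*y - 8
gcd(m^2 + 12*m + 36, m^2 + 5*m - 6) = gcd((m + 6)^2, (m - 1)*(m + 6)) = m + 6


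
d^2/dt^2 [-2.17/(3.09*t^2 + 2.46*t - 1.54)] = (41.438754*t^2 + 32.990076*t - 2.17*(6.18*t + 2.46)*(12.36*t + 4.92) - 20.652324)/(3.09*t^2 + 2.46*t - 1.54)^3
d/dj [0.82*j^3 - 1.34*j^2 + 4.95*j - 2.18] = 2.46*j^2 - 2.68*j + 4.95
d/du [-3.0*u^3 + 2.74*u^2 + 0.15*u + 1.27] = -9.0*u^2 + 5.48*u + 0.15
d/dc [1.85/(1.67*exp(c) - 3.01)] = -3.0895*exp(c)/(1.67*exp(c) - 3.01)^2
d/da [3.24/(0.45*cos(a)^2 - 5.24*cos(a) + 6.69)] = (2.916*cos(a) - 16.9776)*sin(a)/(0.45*cos(a)^2 - 5.24*cos(a) + 6.69)^2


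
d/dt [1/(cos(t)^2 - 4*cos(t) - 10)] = 2*(cos(t) - 2)*sin(t)/(sin(t)^2 + 4*cos(t) + 9)^2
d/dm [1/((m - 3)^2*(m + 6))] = -(3*m + 9)/((m - 3)^3*(m + 6)^2)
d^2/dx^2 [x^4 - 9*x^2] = 12*x^2 - 18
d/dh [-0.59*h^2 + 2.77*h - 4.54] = 2.77 - 1.18*h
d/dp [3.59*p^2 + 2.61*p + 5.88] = 7.18*p + 2.61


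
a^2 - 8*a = a*(a - 8)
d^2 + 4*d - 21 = (d - 3)*(d + 7)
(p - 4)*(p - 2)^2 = p^3 - 8*p^2 + 20*p - 16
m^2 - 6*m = m*(m - 6)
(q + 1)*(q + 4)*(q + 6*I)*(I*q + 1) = I*q^4 - 5*q^3 + 5*I*q^3 - 25*q^2 + 10*I*q^2 - 20*q + 30*I*q + 24*I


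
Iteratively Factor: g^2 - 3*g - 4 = (g - 4)*(g + 1)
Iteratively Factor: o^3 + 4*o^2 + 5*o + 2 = (o + 2)*(o^2 + 2*o + 1) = (o + 1)*(o + 2)*(o + 1)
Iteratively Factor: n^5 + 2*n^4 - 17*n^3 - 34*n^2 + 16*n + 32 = (n + 2)*(n^4 - 17*n^2 + 16) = (n - 4)*(n + 2)*(n^3 + 4*n^2 - n - 4) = (n - 4)*(n + 2)*(n + 4)*(n^2 - 1) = (n - 4)*(n - 1)*(n + 2)*(n + 4)*(n + 1)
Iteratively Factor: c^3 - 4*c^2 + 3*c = (c - 3)*(c^2 - c) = (c - 3)*(c - 1)*(c)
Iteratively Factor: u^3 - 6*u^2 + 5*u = (u - 5)*(u^2 - u) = u*(u - 5)*(u - 1)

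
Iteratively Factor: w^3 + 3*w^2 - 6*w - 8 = (w + 4)*(w^2 - w - 2) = (w + 1)*(w + 4)*(w - 2)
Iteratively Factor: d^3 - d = (d)*(d^2 - 1) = d*(d + 1)*(d - 1)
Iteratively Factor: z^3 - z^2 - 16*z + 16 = (z - 4)*(z^2 + 3*z - 4) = (z - 4)*(z - 1)*(z + 4)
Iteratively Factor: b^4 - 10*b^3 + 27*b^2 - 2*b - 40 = (b - 4)*(b^3 - 6*b^2 + 3*b + 10) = (b - 4)*(b + 1)*(b^2 - 7*b + 10) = (b - 4)*(b - 2)*(b + 1)*(b - 5)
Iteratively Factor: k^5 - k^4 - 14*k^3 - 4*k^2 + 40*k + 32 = (k + 2)*(k^4 - 3*k^3 - 8*k^2 + 12*k + 16) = (k + 2)^2*(k^3 - 5*k^2 + 2*k + 8) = (k - 4)*(k + 2)^2*(k^2 - k - 2) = (k - 4)*(k + 1)*(k + 2)^2*(k - 2)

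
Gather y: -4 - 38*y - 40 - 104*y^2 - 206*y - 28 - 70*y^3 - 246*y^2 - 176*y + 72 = -70*y^3 - 350*y^2 - 420*y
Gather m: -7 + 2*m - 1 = 2*m - 8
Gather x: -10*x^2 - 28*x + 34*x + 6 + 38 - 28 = -10*x^2 + 6*x + 16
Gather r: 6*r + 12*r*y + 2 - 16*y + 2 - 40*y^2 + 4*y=r*(12*y + 6) - 40*y^2 - 12*y + 4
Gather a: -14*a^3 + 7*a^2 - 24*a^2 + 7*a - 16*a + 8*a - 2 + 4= -14*a^3 - 17*a^2 - a + 2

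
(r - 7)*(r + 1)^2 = r^3 - 5*r^2 - 13*r - 7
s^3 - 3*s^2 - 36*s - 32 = (s - 8)*(s + 1)*(s + 4)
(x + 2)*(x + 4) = x^2 + 6*x + 8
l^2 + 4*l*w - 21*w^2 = (l - 3*w)*(l + 7*w)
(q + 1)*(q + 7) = q^2 + 8*q + 7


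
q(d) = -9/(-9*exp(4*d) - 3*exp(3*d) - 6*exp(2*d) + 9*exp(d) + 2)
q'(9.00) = 0.00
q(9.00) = 0.00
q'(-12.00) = 0.00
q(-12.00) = -4.50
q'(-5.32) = 0.09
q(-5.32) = -4.40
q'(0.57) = -0.34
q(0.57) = 0.09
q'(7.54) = -0.00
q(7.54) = 0.00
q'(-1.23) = 0.64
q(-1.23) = -2.26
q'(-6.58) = 0.03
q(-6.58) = -4.47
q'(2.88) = -0.00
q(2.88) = 0.00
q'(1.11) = -0.04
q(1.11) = 0.01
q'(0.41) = -0.69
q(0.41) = 0.16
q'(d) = -9*(36*exp(4*d) + 9*exp(3*d) + 12*exp(2*d) - 9*exp(d))/(-9*exp(4*d) - 3*exp(3*d) - 6*exp(2*d) + 9*exp(d) + 2)^2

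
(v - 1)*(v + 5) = v^2 + 4*v - 5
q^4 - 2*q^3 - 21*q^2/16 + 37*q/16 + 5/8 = (q - 2)*(q - 5/4)*(q + 1/4)*(q + 1)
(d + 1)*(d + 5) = d^2 + 6*d + 5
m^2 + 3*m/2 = m*(m + 3/2)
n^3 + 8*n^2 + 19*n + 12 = (n + 1)*(n + 3)*(n + 4)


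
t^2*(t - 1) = t^3 - t^2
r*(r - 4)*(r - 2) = r^3 - 6*r^2 + 8*r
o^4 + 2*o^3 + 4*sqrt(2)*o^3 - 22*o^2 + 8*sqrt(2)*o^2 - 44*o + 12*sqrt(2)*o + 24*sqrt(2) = (o + 2)*(o - sqrt(2))^2*(o + 6*sqrt(2))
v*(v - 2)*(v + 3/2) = v^3 - v^2/2 - 3*v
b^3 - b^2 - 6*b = b*(b - 3)*(b + 2)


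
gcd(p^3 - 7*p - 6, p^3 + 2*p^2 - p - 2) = p^2 + 3*p + 2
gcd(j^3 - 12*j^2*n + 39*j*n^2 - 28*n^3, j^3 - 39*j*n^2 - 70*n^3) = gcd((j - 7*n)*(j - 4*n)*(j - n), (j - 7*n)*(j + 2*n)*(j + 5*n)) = j - 7*n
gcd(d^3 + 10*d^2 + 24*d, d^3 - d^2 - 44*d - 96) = d + 4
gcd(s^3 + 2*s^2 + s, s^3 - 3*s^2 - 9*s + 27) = 1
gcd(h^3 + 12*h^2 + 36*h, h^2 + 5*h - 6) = h + 6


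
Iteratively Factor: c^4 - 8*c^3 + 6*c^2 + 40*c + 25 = (c - 5)*(c^3 - 3*c^2 - 9*c - 5) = (c - 5)*(c + 1)*(c^2 - 4*c - 5) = (c - 5)*(c + 1)^2*(c - 5)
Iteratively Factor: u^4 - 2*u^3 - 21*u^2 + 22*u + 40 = (u - 5)*(u^3 + 3*u^2 - 6*u - 8) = (u - 5)*(u + 4)*(u^2 - u - 2) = (u - 5)*(u + 1)*(u + 4)*(u - 2)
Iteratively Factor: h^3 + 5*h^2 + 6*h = (h + 3)*(h^2 + 2*h) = h*(h + 3)*(h + 2)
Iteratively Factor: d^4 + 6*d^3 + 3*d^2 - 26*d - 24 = (d - 2)*(d^3 + 8*d^2 + 19*d + 12) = (d - 2)*(d + 4)*(d^2 + 4*d + 3) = (d - 2)*(d + 1)*(d + 4)*(d + 3)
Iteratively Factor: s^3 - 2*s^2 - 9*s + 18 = (s - 3)*(s^2 + s - 6) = (s - 3)*(s - 2)*(s + 3)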